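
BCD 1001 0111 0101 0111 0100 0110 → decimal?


Each 4-bit group → digit:
  1001 → 9
  0111 → 7
  0101 → 5
  0111 → 7
  0100 → 4
  0110 → 6
= 975746


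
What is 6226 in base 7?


Divide by 7 repeatedly:
6226 ÷ 7 = 889 remainder 3
889 ÷ 7 = 127 remainder 0
127 ÷ 7 = 18 remainder 1
18 ÷ 7 = 2 remainder 4
2 ÷ 7 = 0 remainder 2
Reading remainders bottom-up:
= 24103


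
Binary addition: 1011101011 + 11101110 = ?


Align and add column by column (LSB to MSB, carry propagating):
  01011101011
+ 00011101110
  -----------
  col 0: 1 + 0 + 0 (carry in) = 1 → bit 1, carry out 0
  col 1: 1 + 1 + 0 (carry in) = 2 → bit 0, carry out 1
  col 2: 0 + 1 + 1 (carry in) = 2 → bit 0, carry out 1
  col 3: 1 + 1 + 1 (carry in) = 3 → bit 1, carry out 1
  col 4: 0 + 0 + 1 (carry in) = 1 → bit 1, carry out 0
  col 5: 1 + 1 + 0 (carry in) = 2 → bit 0, carry out 1
  col 6: 1 + 1 + 1 (carry in) = 3 → bit 1, carry out 1
  col 7: 1 + 1 + 1 (carry in) = 3 → bit 1, carry out 1
  col 8: 0 + 0 + 1 (carry in) = 1 → bit 1, carry out 0
  col 9: 1 + 0 + 0 (carry in) = 1 → bit 1, carry out 0
  col 10: 0 + 0 + 0 (carry in) = 0 → bit 0, carry out 0
Reading bits MSB→LSB: 01111011001
Strip leading zeros: 1111011001
= 1111011001


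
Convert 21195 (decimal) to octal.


Divide by 8 repeatedly:
21195 ÷ 8 = 2649 remainder 3
2649 ÷ 8 = 331 remainder 1
331 ÷ 8 = 41 remainder 3
41 ÷ 8 = 5 remainder 1
5 ÷ 8 = 0 remainder 5
Reading remainders bottom-up:
= 0o51313


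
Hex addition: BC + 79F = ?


Align and add column by column (LSB to MSB, each column mod 16 with carry):
  00BC
+ 079F
  ----
  col 0: C(12) + F(15) + 0 (carry in) = 27 → B(11), carry out 1
  col 1: B(11) + 9(9) + 1 (carry in) = 21 → 5(5), carry out 1
  col 2: 0(0) + 7(7) + 1 (carry in) = 8 → 8(8), carry out 0
  col 3: 0(0) + 0(0) + 0 (carry in) = 0 → 0(0), carry out 0
Reading digits MSB→LSB: 085B
Strip leading zeros: 85B
= 0x85B


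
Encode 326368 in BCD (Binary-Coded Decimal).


Each digit → 4-bit binary:
  3 → 0011
  2 → 0010
  6 → 0110
  3 → 0011
  6 → 0110
  8 → 1000
= 0011 0010 0110 0011 0110 1000


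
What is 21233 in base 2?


Divide by 2 repeatedly:
21233 ÷ 2 = 10616 remainder 1
10616 ÷ 2 = 5308 remainder 0
5308 ÷ 2 = 2654 remainder 0
2654 ÷ 2 = 1327 remainder 0
1327 ÷ 2 = 663 remainder 1
663 ÷ 2 = 331 remainder 1
331 ÷ 2 = 165 remainder 1
165 ÷ 2 = 82 remainder 1
82 ÷ 2 = 41 remainder 0
41 ÷ 2 = 20 remainder 1
20 ÷ 2 = 10 remainder 0
10 ÷ 2 = 5 remainder 0
5 ÷ 2 = 2 remainder 1
2 ÷ 2 = 1 remainder 0
1 ÷ 2 = 0 remainder 1
Reading remainders bottom-up:
= 101001011110001


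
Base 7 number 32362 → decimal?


Positional values (base 7):
  2 × 7^0 = 2 × 1 = 2
  6 × 7^1 = 6 × 7 = 42
  3 × 7^2 = 3 × 49 = 147
  2 × 7^3 = 2 × 343 = 686
  3 × 7^4 = 3 × 2401 = 7203
Sum = 2 + 42 + 147 + 686 + 7203
= 8080


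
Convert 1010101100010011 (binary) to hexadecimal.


Group into 4-bit nibbles: 1010101100010011
  1010 = A
  1011 = B
  0001 = 1
  0011 = 3
= 0xAB13


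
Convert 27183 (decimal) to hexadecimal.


Divide by 16 repeatedly:
27183 ÷ 16 = 1698 remainder 15 (F)
1698 ÷ 16 = 106 remainder 2 (2)
106 ÷ 16 = 6 remainder 10 (A)
6 ÷ 16 = 0 remainder 6 (6)
Reading remainders bottom-up:
= 0x6A2F


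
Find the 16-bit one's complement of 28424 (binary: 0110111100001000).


Original: 0110111100001000
Invert all bits:
  bit 0: 0 → 1
  bit 1: 1 → 0
  bit 2: 1 → 0
  bit 3: 0 → 1
  bit 4: 1 → 0
  bit 5: 1 → 0
  bit 6: 1 → 0
  bit 7: 1 → 0
  bit 8: 0 → 1
  bit 9: 0 → 1
  bit 10: 0 → 1
  bit 11: 0 → 1
  bit 12: 1 → 0
  bit 13: 0 → 1
  bit 14: 0 → 1
  bit 15: 0 → 1
= 1001000011110111


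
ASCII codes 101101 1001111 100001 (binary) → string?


Codes (binary): 101101 1001111 100001
Per-code ASCII lookup:
  101101 = 45  (special character) → '-'
  1001111 = 79  (range 65-90: uppercase, 79 - 65 = 14) → 'O'
  100001 = 33  (special character) → '!'
= '-O!'


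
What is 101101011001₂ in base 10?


Positional values:
Bit 0: 1 × 2^0 = 1
Bit 3: 1 × 2^3 = 8
Bit 4: 1 × 2^4 = 16
Bit 6: 1 × 2^6 = 64
Bit 8: 1 × 2^8 = 256
Bit 9: 1 × 2^9 = 512
Bit 11: 1 × 2^11 = 2048
Sum = 1 + 8 + 16 + 64 + 256 + 512 + 2048
= 2905


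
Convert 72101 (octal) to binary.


Each octal digit → 3 binary bits:
  7 = 111
  2 = 010
  1 = 001
  0 = 000
  1 = 001
Concatenate: 111 010 001 000 001
= 111010001000001


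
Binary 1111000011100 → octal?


Group into 3-bit groups: 001111000011100
  001 = 1
  111 = 7
  000 = 0
  011 = 3
  100 = 4
= 0o17034


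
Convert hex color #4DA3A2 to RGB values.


Hex: #4DA3A2
R = 4D₁₆ = 77
G = A3₁₆ = 163
B = A2₁₆ = 162
= RGB(77, 163, 162)


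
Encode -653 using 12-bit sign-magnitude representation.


Sign bit: 1 (negative)
Magnitude: 653 = 01010001101
= 101010001101


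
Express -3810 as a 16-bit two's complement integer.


Original: 0000111011100010
Step 1 - Invert all bits: 1111000100011101
Step 2 - Add 1: 1111000100011101 + 1
= 1111000100011110 (represents -3810)


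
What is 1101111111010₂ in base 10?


Positional values:
Bit 1: 1 × 2^1 = 2
Bit 3: 1 × 2^3 = 8
Bit 4: 1 × 2^4 = 16
Bit 5: 1 × 2^5 = 32
Bit 6: 1 × 2^6 = 64
Bit 7: 1 × 2^7 = 128
Bit 8: 1 × 2^8 = 256
Bit 9: 1 × 2^9 = 512
Bit 11: 1 × 2^11 = 2048
Bit 12: 1 × 2^12 = 4096
Sum = 2 + 8 + 16 + 32 + 64 + 128 + 256 + 512 + 2048 + 4096
= 7162


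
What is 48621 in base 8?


Divide by 8 repeatedly:
48621 ÷ 8 = 6077 remainder 5
6077 ÷ 8 = 759 remainder 5
759 ÷ 8 = 94 remainder 7
94 ÷ 8 = 11 remainder 6
11 ÷ 8 = 1 remainder 3
1 ÷ 8 = 0 remainder 1
Reading remainders bottom-up:
= 0o136755


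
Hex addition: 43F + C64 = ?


Align and add column by column (LSB to MSB, each column mod 16 with carry):
  043F
+ 0C64
  ----
  col 0: F(15) + 4(4) + 0 (carry in) = 19 → 3(3), carry out 1
  col 1: 3(3) + 6(6) + 1 (carry in) = 10 → A(10), carry out 0
  col 2: 4(4) + C(12) + 0 (carry in) = 16 → 0(0), carry out 1
  col 3: 0(0) + 0(0) + 1 (carry in) = 1 → 1(1), carry out 0
Reading digits MSB→LSB: 10A3
Strip leading zeros: 10A3
= 0x10A3


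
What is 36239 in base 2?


Divide by 2 repeatedly:
36239 ÷ 2 = 18119 remainder 1
18119 ÷ 2 = 9059 remainder 1
9059 ÷ 2 = 4529 remainder 1
4529 ÷ 2 = 2264 remainder 1
2264 ÷ 2 = 1132 remainder 0
1132 ÷ 2 = 566 remainder 0
566 ÷ 2 = 283 remainder 0
283 ÷ 2 = 141 remainder 1
141 ÷ 2 = 70 remainder 1
70 ÷ 2 = 35 remainder 0
35 ÷ 2 = 17 remainder 1
17 ÷ 2 = 8 remainder 1
8 ÷ 2 = 4 remainder 0
4 ÷ 2 = 2 remainder 0
2 ÷ 2 = 1 remainder 0
1 ÷ 2 = 0 remainder 1
Reading remainders bottom-up:
= 1000110110001111


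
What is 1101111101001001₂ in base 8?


Group into 3-bit groups: 001101111101001001
  001 = 1
  101 = 5
  111 = 7
  101 = 5
  001 = 1
  001 = 1
= 0o157511


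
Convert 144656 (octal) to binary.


Each octal digit → 3 binary bits:
  1 = 001
  4 = 100
  4 = 100
  6 = 110
  5 = 101
  6 = 110
Concatenate: 001 100 100 110 101 110
= 001100100110101110


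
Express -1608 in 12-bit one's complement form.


Original: 011001001000
Invert all bits:
  bit 0: 0 → 1
  bit 1: 1 → 0
  bit 2: 1 → 0
  bit 3: 0 → 1
  bit 4: 0 → 1
  bit 5: 1 → 0
  bit 6: 0 → 1
  bit 7: 0 → 1
  bit 8: 1 → 0
  bit 9: 0 → 1
  bit 10: 0 → 1
  bit 11: 0 → 1
= 100110110111


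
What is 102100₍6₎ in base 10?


Positional values (base 6):
  0 × 6^0 = 0 × 1 = 0
  0 × 6^1 = 0 × 6 = 0
  1 × 6^2 = 1 × 36 = 36
  2 × 6^3 = 2 × 216 = 432
  0 × 6^4 = 0 × 1296 = 0
  1 × 6^5 = 1 × 7776 = 7776
Sum = 0 + 0 + 36 + 432 + 0 + 7776
= 8244


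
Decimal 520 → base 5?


Divide by 5 repeatedly:
520 ÷ 5 = 104 remainder 0
104 ÷ 5 = 20 remainder 4
20 ÷ 5 = 4 remainder 0
4 ÷ 5 = 0 remainder 4
Reading remainders bottom-up:
= 4040


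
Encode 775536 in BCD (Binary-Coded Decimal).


Each digit → 4-bit binary:
  7 → 0111
  7 → 0111
  5 → 0101
  5 → 0101
  3 → 0011
  6 → 0110
= 0111 0111 0101 0101 0011 0110


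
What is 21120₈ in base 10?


Positional values:
Position 0: 0 × 8^0 = 0
Position 1: 2 × 8^1 = 16
Position 2: 1 × 8^2 = 64
Position 3: 1 × 8^3 = 512
Position 4: 2 × 8^4 = 8192
Sum = 0 + 16 + 64 + 512 + 8192
= 8784


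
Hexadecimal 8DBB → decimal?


Positional values:
Position 0: B × 16^0 = 11 × 1 = 11
Position 1: B × 16^1 = 11 × 16 = 176
Position 2: D × 16^2 = 13 × 256 = 3328
Position 3: 8 × 16^3 = 8 × 4096 = 32768
Sum = 11 + 176 + 3328 + 32768
= 36283


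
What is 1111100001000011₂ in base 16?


Group into 4-bit nibbles: 1111100001000011
  1111 = F
  1000 = 8
  0100 = 4
  0011 = 3
= 0xF843


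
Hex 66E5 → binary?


Each hex digit → 4 binary bits:
  6 = 0110
  6 = 0110
  E = 1110
  5 = 0101
Concatenate: 0110 0110 1110 0101
= 0110011011100101


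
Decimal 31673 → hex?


Divide by 16 repeatedly:
31673 ÷ 16 = 1979 remainder 9 (9)
1979 ÷ 16 = 123 remainder 11 (B)
123 ÷ 16 = 7 remainder 11 (B)
7 ÷ 16 = 0 remainder 7 (7)
Reading remainders bottom-up:
= 0x7BB9


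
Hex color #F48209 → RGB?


Hex: #F48209
R = F4₁₆ = 244
G = 82₁₆ = 130
B = 09₁₆ = 9
= RGB(244, 130, 9)


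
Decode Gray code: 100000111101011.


Gray code: 100000111101011
MSB stays the same: 1
Each subsequent bit = prev_binary XOR current_gray:
  B[1] = 1 XOR 0 = 1
  B[2] = 1 XOR 0 = 1
  B[3] = 1 XOR 0 = 1
  B[4] = 1 XOR 0 = 1
  B[5] = 1 XOR 0 = 1
  B[6] = 1 XOR 1 = 0
  B[7] = 0 XOR 1 = 1
  B[8] = 1 XOR 1 = 0
  B[9] = 0 XOR 1 = 1
  B[10] = 1 XOR 0 = 1
  B[11] = 1 XOR 1 = 0
  B[12] = 0 XOR 0 = 0
  B[13] = 0 XOR 1 = 1
  B[14] = 1 XOR 1 = 0
= 111111010110010 (32434 decimal)


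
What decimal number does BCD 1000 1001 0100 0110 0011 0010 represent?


Each 4-bit group → digit:
  1000 → 8
  1001 → 9
  0100 → 4
  0110 → 6
  0011 → 3
  0010 → 2
= 894632


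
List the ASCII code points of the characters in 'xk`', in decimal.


String: 'xk`'  (3 characters)
Per-character ASCII lookup:
  'x': lowercase starts at 97: 'x' = 97 + 23 = 120
  'k': lowercase starts at 97: 'k' = 97 + 10 = 107
  '`': special character: '`' = 96
= 120 107 96


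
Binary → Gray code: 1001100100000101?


Binary: 1001100100000101
Gray code: G = B XOR (B >> 1)
B >> 1 = 0100110010000010
1001100100000101 XOR 0100110010000010:
  1 XOR 0 = 1
  0 XOR 1 = 1
  0 XOR 0 = 0
  1 XOR 0 = 1
  1 XOR 1 = 0
  0 XOR 1 = 1
  0 XOR 0 = 0
  1 XOR 0 = 1
  0 XOR 1 = 1
  0 XOR 0 = 0
  0 XOR 0 = 0
  0 XOR 0 = 0
  0 XOR 0 = 0
  1 XOR 0 = 1
  0 XOR 1 = 1
  1 XOR 0 = 1
= 1101010110000111


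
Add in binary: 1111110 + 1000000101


Align and add column by column (LSB to MSB, carry propagating):
  00001111110
+ 01000000101
  -----------
  col 0: 0 + 1 + 0 (carry in) = 1 → bit 1, carry out 0
  col 1: 1 + 0 + 0 (carry in) = 1 → bit 1, carry out 0
  col 2: 1 + 1 + 0 (carry in) = 2 → bit 0, carry out 1
  col 3: 1 + 0 + 1 (carry in) = 2 → bit 0, carry out 1
  col 4: 1 + 0 + 1 (carry in) = 2 → bit 0, carry out 1
  col 5: 1 + 0 + 1 (carry in) = 2 → bit 0, carry out 1
  col 6: 1 + 0 + 1 (carry in) = 2 → bit 0, carry out 1
  col 7: 0 + 0 + 1 (carry in) = 1 → bit 1, carry out 0
  col 8: 0 + 0 + 0 (carry in) = 0 → bit 0, carry out 0
  col 9: 0 + 1 + 0 (carry in) = 1 → bit 1, carry out 0
  col 10: 0 + 0 + 0 (carry in) = 0 → bit 0, carry out 0
Reading bits MSB→LSB: 01010000011
Strip leading zeros: 1010000011
= 1010000011


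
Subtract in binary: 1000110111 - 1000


Align and subtract column by column (LSB to MSB, borrowing when needed):
  1000110111
- 0000001000
  ----------
  col 0: (1 - 0 borrow-in) - 0 → 1 - 0 = 1, borrow out 0
  col 1: (1 - 0 borrow-in) - 0 → 1 - 0 = 1, borrow out 0
  col 2: (1 - 0 borrow-in) - 0 → 1 - 0 = 1, borrow out 0
  col 3: (0 - 0 borrow-in) - 1 → borrow from next column: (0+2) - 1 = 1, borrow out 1
  col 4: (1 - 1 borrow-in) - 0 → 0 - 0 = 0, borrow out 0
  col 5: (1 - 0 borrow-in) - 0 → 1 - 0 = 1, borrow out 0
  col 6: (0 - 0 borrow-in) - 0 → 0 - 0 = 0, borrow out 0
  col 7: (0 - 0 borrow-in) - 0 → 0 - 0 = 0, borrow out 0
  col 8: (0 - 0 borrow-in) - 0 → 0 - 0 = 0, borrow out 0
  col 9: (1 - 0 borrow-in) - 0 → 1 - 0 = 1, borrow out 0
Reading bits MSB→LSB: 1000101111
Strip leading zeros: 1000101111
= 1000101111


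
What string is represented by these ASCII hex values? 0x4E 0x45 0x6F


Codes (hex): 0x4E 0x45 0x6F
Per-code ASCII lookup:
  0x4E = 78  (range 65-90: uppercase, 78 - 65 = 13) → 'N'
  0x45 = 69  (range 65-90: uppercase, 69 - 65 = 4) → 'E'
  0x6F = 111  (range 97-122: lowercase, 111 - 97 = 14) → 'o'
= 'NEo'


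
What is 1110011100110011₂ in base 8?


Group into 3-bit groups: 001110011100110011
  001 = 1
  110 = 6
  011 = 3
  100 = 4
  110 = 6
  011 = 3
= 0o163463


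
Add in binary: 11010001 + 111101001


Align and add column by column (LSB to MSB, carry propagating):
  0011010001
+ 0111101001
  ----------
  col 0: 1 + 1 + 0 (carry in) = 2 → bit 0, carry out 1
  col 1: 0 + 0 + 1 (carry in) = 1 → bit 1, carry out 0
  col 2: 0 + 0 + 0 (carry in) = 0 → bit 0, carry out 0
  col 3: 0 + 1 + 0 (carry in) = 1 → bit 1, carry out 0
  col 4: 1 + 0 + 0 (carry in) = 1 → bit 1, carry out 0
  col 5: 0 + 1 + 0 (carry in) = 1 → bit 1, carry out 0
  col 6: 1 + 1 + 0 (carry in) = 2 → bit 0, carry out 1
  col 7: 1 + 1 + 1 (carry in) = 3 → bit 1, carry out 1
  col 8: 0 + 1 + 1 (carry in) = 2 → bit 0, carry out 1
  col 9: 0 + 0 + 1 (carry in) = 1 → bit 1, carry out 0
Reading bits MSB→LSB: 1010111010
Strip leading zeros: 1010111010
= 1010111010


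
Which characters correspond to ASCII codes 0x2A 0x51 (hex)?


Codes (hex): 0x2A 0x51
Per-code ASCII lookup:
  0x2A = 42  (special character) → '*'
  0x51 = 81  (range 65-90: uppercase, 81 - 65 = 16) → 'Q'
= '*Q'


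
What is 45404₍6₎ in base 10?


Positional values (base 6):
  4 × 6^0 = 4 × 1 = 4
  0 × 6^1 = 0 × 6 = 0
  4 × 6^2 = 4 × 36 = 144
  5 × 6^3 = 5 × 216 = 1080
  4 × 6^4 = 4 × 1296 = 5184
Sum = 4 + 0 + 144 + 1080 + 5184
= 6412


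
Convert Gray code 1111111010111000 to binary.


Gray code: 1111111010111000
MSB stays the same: 1
Each subsequent bit = prev_binary XOR current_gray:
  B[1] = 1 XOR 1 = 0
  B[2] = 0 XOR 1 = 1
  B[3] = 1 XOR 1 = 0
  B[4] = 0 XOR 1 = 1
  B[5] = 1 XOR 1 = 0
  B[6] = 0 XOR 1 = 1
  B[7] = 1 XOR 0 = 1
  B[8] = 1 XOR 1 = 0
  B[9] = 0 XOR 0 = 0
  B[10] = 0 XOR 1 = 1
  B[11] = 1 XOR 1 = 0
  B[12] = 0 XOR 1 = 1
  B[13] = 1 XOR 0 = 1
  B[14] = 1 XOR 0 = 1
  B[15] = 1 XOR 0 = 1
= 1010101100101111 (43823 decimal)


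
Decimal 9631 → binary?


Divide by 2 repeatedly:
9631 ÷ 2 = 4815 remainder 1
4815 ÷ 2 = 2407 remainder 1
2407 ÷ 2 = 1203 remainder 1
1203 ÷ 2 = 601 remainder 1
601 ÷ 2 = 300 remainder 1
300 ÷ 2 = 150 remainder 0
150 ÷ 2 = 75 remainder 0
75 ÷ 2 = 37 remainder 1
37 ÷ 2 = 18 remainder 1
18 ÷ 2 = 9 remainder 0
9 ÷ 2 = 4 remainder 1
4 ÷ 2 = 2 remainder 0
2 ÷ 2 = 1 remainder 0
1 ÷ 2 = 0 remainder 1
Reading remainders bottom-up:
= 10010110011111


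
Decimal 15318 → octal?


Divide by 8 repeatedly:
15318 ÷ 8 = 1914 remainder 6
1914 ÷ 8 = 239 remainder 2
239 ÷ 8 = 29 remainder 7
29 ÷ 8 = 3 remainder 5
3 ÷ 8 = 0 remainder 3
Reading remainders bottom-up:
= 0o35726


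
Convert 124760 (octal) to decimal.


Positional values:
Position 0: 0 × 8^0 = 0
Position 1: 6 × 8^1 = 48
Position 2: 7 × 8^2 = 448
Position 3: 4 × 8^3 = 2048
Position 4: 2 × 8^4 = 8192
Position 5: 1 × 8^5 = 32768
Sum = 0 + 48 + 448 + 2048 + 8192 + 32768
= 43504


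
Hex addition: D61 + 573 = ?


Align and add column by column (LSB to MSB, each column mod 16 with carry):
  0D61
+ 0573
  ----
  col 0: 1(1) + 3(3) + 0 (carry in) = 4 → 4(4), carry out 0
  col 1: 6(6) + 7(7) + 0 (carry in) = 13 → D(13), carry out 0
  col 2: D(13) + 5(5) + 0 (carry in) = 18 → 2(2), carry out 1
  col 3: 0(0) + 0(0) + 1 (carry in) = 1 → 1(1), carry out 0
Reading digits MSB→LSB: 12D4
Strip leading zeros: 12D4
= 0x12D4


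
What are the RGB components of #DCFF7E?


Hex: #DCFF7E
R = DC₁₆ = 220
G = FF₁₆ = 255
B = 7E₁₆ = 126
= RGB(220, 255, 126)


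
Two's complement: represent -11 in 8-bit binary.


Original: 00001011
Step 1 - Invert all bits: 11110100
Step 2 - Add 1: 11110100 + 1
= 11110101 (represents -11)


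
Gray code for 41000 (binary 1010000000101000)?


Binary: 1010000000101000
Gray code: G = B XOR (B >> 1)
B >> 1 = 0101000000010100
1010000000101000 XOR 0101000000010100:
  1 XOR 0 = 1
  0 XOR 1 = 1
  1 XOR 0 = 1
  0 XOR 1 = 1
  0 XOR 0 = 0
  0 XOR 0 = 0
  0 XOR 0 = 0
  0 XOR 0 = 0
  0 XOR 0 = 0
  0 XOR 0 = 0
  1 XOR 0 = 1
  0 XOR 1 = 1
  1 XOR 0 = 1
  0 XOR 1 = 1
  0 XOR 0 = 0
  0 XOR 0 = 0
= 1111000000111100


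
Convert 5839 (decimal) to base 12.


Divide by 12 repeatedly:
5839 ÷ 12 = 486 remainder 7
486 ÷ 12 = 40 remainder 6
40 ÷ 12 = 3 remainder 4
3 ÷ 12 = 0 remainder 3
Reading remainders bottom-up:
= 3467


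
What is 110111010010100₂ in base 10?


Positional values:
Bit 2: 1 × 2^2 = 4
Bit 4: 1 × 2^4 = 16
Bit 7: 1 × 2^7 = 128
Bit 9: 1 × 2^9 = 512
Bit 10: 1 × 2^10 = 1024
Bit 11: 1 × 2^11 = 2048
Bit 13: 1 × 2^13 = 8192
Bit 14: 1 × 2^14 = 16384
Sum = 4 + 16 + 128 + 512 + 1024 + 2048 + 8192 + 16384
= 28308


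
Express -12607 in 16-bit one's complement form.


Original: 0011000100111111
Invert all bits:
  bit 0: 0 → 1
  bit 1: 0 → 1
  bit 2: 1 → 0
  bit 3: 1 → 0
  bit 4: 0 → 1
  bit 5: 0 → 1
  bit 6: 0 → 1
  bit 7: 1 → 0
  bit 8: 0 → 1
  bit 9: 0 → 1
  bit 10: 1 → 0
  bit 11: 1 → 0
  bit 12: 1 → 0
  bit 13: 1 → 0
  bit 14: 1 → 0
  bit 15: 1 → 0
= 1100111011000000


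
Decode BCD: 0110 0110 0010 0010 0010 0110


Each 4-bit group → digit:
  0110 → 6
  0110 → 6
  0010 → 2
  0010 → 2
  0010 → 2
  0110 → 6
= 662226


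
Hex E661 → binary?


Each hex digit → 4 binary bits:
  E = 1110
  6 = 0110
  6 = 0110
  1 = 0001
Concatenate: 1110 0110 0110 0001
= 1110011001100001


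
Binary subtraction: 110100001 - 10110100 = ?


Align and subtract column by column (LSB to MSB, borrowing when needed):
  110100001
- 010110100
  ---------
  col 0: (1 - 0 borrow-in) - 0 → 1 - 0 = 1, borrow out 0
  col 1: (0 - 0 borrow-in) - 0 → 0 - 0 = 0, borrow out 0
  col 2: (0 - 0 borrow-in) - 1 → borrow from next column: (0+2) - 1 = 1, borrow out 1
  col 3: (0 - 1 borrow-in) - 0 → borrow from next column: (-1+2) - 0 = 1, borrow out 1
  col 4: (0 - 1 borrow-in) - 1 → borrow from next column: (-1+2) - 1 = 0, borrow out 1
  col 5: (1 - 1 borrow-in) - 1 → borrow from next column: (0+2) - 1 = 1, borrow out 1
  col 6: (0 - 1 borrow-in) - 0 → borrow from next column: (-1+2) - 0 = 1, borrow out 1
  col 7: (1 - 1 borrow-in) - 1 → borrow from next column: (0+2) - 1 = 1, borrow out 1
  col 8: (1 - 1 borrow-in) - 0 → 0 - 0 = 0, borrow out 0
Reading bits MSB→LSB: 011101101
Strip leading zeros: 11101101
= 11101101


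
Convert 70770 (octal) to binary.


Each octal digit → 3 binary bits:
  7 = 111
  0 = 000
  7 = 111
  7 = 111
  0 = 000
Concatenate: 111 000 111 111 000
= 111000111111000


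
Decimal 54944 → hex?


Divide by 16 repeatedly:
54944 ÷ 16 = 3434 remainder 0 (0)
3434 ÷ 16 = 214 remainder 10 (A)
214 ÷ 16 = 13 remainder 6 (6)
13 ÷ 16 = 0 remainder 13 (D)
Reading remainders bottom-up:
= 0xD6A0


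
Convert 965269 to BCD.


Each digit → 4-bit binary:
  9 → 1001
  6 → 0110
  5 → 0101
  2 → 0010
  6 → 0110
  9 → 1001
= 1001 0110 0101 0010 0110 1001


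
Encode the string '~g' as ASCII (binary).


String: '~g'  (2 characters)
Per-character ASCII lookup:
  '~': special character: '~' = 126 → 1111110
  'g': lowercase starts at 97: 'g' = 97 + 6 = 103 → 1100111
= 1111110 1100111


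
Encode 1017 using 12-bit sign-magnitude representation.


Sign bit: 0 (positive)
Magnitude: 1017 = 01111111001
= 001111111001


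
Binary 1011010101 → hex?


Group into 4-bit nibbles: 001011010101
  0010 = 2
  1101 = D
  0101 = 5
= 0x2D5


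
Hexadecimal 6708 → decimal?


Positional values:
Position 0: 8 × 16^0 = 8 × 1 = 8
Position 1: 0 × 16^1 = 0 × 16 = 0
Position 2: 7 × 16^2 = 7 × 256 = 1792
Position 3: 6 × 16^3 = 6 × 4096 = 24576
Sum = 8 + 0 + 1792 + 24576
= 26376


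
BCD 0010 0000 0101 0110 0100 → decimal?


Each 4-bit group → digit:
  0010 → 2
  0000 → 0
  0101 → 5
  0110 → 6
  0100 → 4
= 20564


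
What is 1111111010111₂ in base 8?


Group into 3-bit groups: 001111111010111
  001 = 1
  111 = 7
  111 = 7
  010 = 2
  111 = 7
= 0o17727


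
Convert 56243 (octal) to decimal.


Positional values:
Position 0: 3 × 8^0 = 3
Position 1: 4 × 8^1 = 32
Position 2: 2 × 8^2 = 128
Position 3: 6 × 8^3 = 3072
Position 4: 5 × 8^4 = 20480
Sum = 3 + 32 + 128 + 3072 + 20480
= 23715


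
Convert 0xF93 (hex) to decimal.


Positional values:
Position 0: 3 × 16^0 = 3 × 1 = 3
Position 1: 9 × 16^1 = 9 × 16 = 144
Position 2: F × 16^2 = 15 × 256 = 3840
Sum = 3 + 144 + 3840
= 3987


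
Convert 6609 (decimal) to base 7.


Divide by 7 repeatedly:
6609 ÷ 7 = 944 remainder 1
944 ÷ 7 = 134 remainder 6
134 ÷ 7 = 19 remainder 1
19 ÷ 7 = 2 remainder 5
2 ÷ 7 = 0 remainder 2
Reading remainders bottom-up:
= 25161


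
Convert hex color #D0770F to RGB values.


Hex: #D0770F
R = D0₁₆ = 208
G = 77₁₆ = 119
B = 0F₁₆ = 15
= RGB(208, 119, 15)


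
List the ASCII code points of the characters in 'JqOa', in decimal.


String: 'JqOa'  (4 characters)
Per-character ASCII lookup:
  'J': uppercase starts at 65: 'J' = 65 + 9 = 74
  'q': lowercase starts at 97: 'q' = 97 + 16 = 113
  'O': uppercase starts at 65: 'O' = 65 + 14 = 79
  'a': lowercase starts at 97: 'a' = 97 + 0 = 97
= 74 113 79 97


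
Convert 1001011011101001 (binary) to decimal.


Positional values:
Bit 0: 1 × 2^0 = 1
Bit 3: 1 × 2^3 = 8
Bit 5: 1 × 2^5 = 32
Bit 6: 1 × 2^6 = 64
Bit 7: 1 × 2^7 = 128
Bit 9: 1 × 2^9 = 512
Bit 10: 1 × 2^10 = 1024
Bit 12: 1 × 2^12 = 4096
Bit 15: 1 × 2^15 = 32768
Sum = 1 + 8 + 32 + 64 + 128 + 512 + 1024 + 4096 + 32768
= 38633


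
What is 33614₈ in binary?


Each octal digit → 3 binary bits:
  3 = 011
  3 = 011
  6 = 110
  1 = 001
  4 = 100
Concatenate: 011 011 110 001 100
= 011011110001100


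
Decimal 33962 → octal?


Divide by 8 repeatedly:
33962 ÷ 8 = 4245 remainder 2
4245 ÷ 8 = 530 remainder 5
530 ÷ 8 = 66 remainder 2
66 ÷ 8 = 8 remainder 2
8 ÷ 8 = 1 remainder 0
1 ÷ 8 = 0 remainder 1
Reading remainders bottom-up:
= 0o102252


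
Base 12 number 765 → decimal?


Positional values (base 12):
  5 × 12^0 = 5 × 1 = 5
  6 × 12^1 = 6 × 12 = 72
  7 × 12^2 = 7 × 144 = 1008
Sum = 5 + 72 + 1008
= 1085


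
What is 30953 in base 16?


Divide by 16 repeatedly:
30953 ÷ 16 = 1934 remainder 9 (9)
1934 ÷ 16 = 120 remainder 14 (E)
120 ÷ 16 = 7 remainder 8 (8)
7 ÷ 16 = 0 remainder 7 (7)
Reading remainders bottom-up:
= 0x78E9


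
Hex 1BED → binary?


Each hex digit → 4 binary bits:
  1 = 0001
  B = 1011
  E = 1110
  D = 1101
Concatenate: 0001 1011 1110 1101
= 0001101111101101


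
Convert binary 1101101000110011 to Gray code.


Binary: 1101101000110011
Gray code: G = B XOR (B >> 1)
B >> 1 = 0110110100011001
1101101000110011 XOR 0110110100011001:
  1 XOR 0 = 1
  1 XOR 1 = 0
  0 XOR 1 = 1
  1 XOR 0 = 1
  1 XOR 1 = 0
  0 XOR 1 = 1
  1 XOR 0 = 1
  0 XOR 1 = 1
  0 XOR 0 = 0
  0 XOR 0 = 0
  1 XOR 0 = 1
  1 XOR 1 = 0
  0 XOR 1 = 1
  0 XOR 0 = 0
  1 XOR 0 = 1
  1 XOR 1 = 0
= 1011011100101010


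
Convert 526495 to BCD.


Each digit → 4-bit binary:
  5 → 0101
  2 → 0010
  6 → 0110
  4 → 0100
  9 → 1001
  5 → 0101
= 0101 0010 0110 0100 1001 0101


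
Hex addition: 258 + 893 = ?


Align and add column by column (LSB to MSB, each column mod 16 with carry):
  0258
+ 0893
  ----
  col 0: 8(8) + 3(3) + 0 (carry in) = 11 → B(11), carry out 0
  col 1: 5(5) + 9(9) + 0 (carry in) = 14 → E(14), carry out 0
  col 2: 2(2) + 8(8) + 0 (carry in) = 10 → A(10), carry out 0
  col 3: 0(0) + 0(0) + 0 (carry in) = 0 → 0(0), carry out 0
Reading digits MSB→LSB: 0AEB
Strip leading zeros: AEB
= 0xAEB


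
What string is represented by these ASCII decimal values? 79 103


Codes (decimal): 79 103
Per-code ASCII lookup:
  79  (range 65-90: uppercase, 79 - 65 = 14) → 'O'
  103  (range 97-122: lowercase, 103 - 97 = 6) → 'g'
= 'Og'


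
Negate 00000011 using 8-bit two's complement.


Original: 00000011
Step 1 - Invert all bits: 11111100
Step 2 - Add 1: 11111100 + 1
= 11111101 (represents -3)


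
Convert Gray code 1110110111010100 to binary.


Gray code: 1110110111010100
MSB stays the same: 1
Each subsequent bit = prev_binary XOR current_gray:
  B[1] = 1 XOR 1 = 0
  B[2] = 0 XOR 1 = 1
  B[3] = 1 XOR 0 = 1
  B[4] = 1 XOR 1 = 0
  B[5] = 0 XOR 1 = 1
  B[6] = 1 XOR 0 = 1
  B[7] = 1 XOR 1 = 0
  B[8] = 0 XOR 1 = 1
  B[9] = 1 XOR 1 = 0
  B[10] = 0 XOR 0 = 0
  B[11] = 0 XOR 1 = 1
  B[12] = 1 XOR 0 = 1
  B[13] = 1 XOR 1 = 0
  B[14] = 0 XOR 0 = 0
  B[15] = 0 XOR 0 = 0
= 1011011010011000 (46744 decimal)


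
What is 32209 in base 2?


Divide by 2 repeatedly:
32209 ÷ 2 = 16104 remainder 1
16104 ÷ 2 = 8052 remainder 0
8052 ÷ 2 = 4026 remainder 0
4026 ÷ 2 = 2013 remainder 0
2013 ÷ 2 = 1006 remainder 1
1006 ÷ 2 = 503 remainder 0
503 ÷ 2 = 251 remainder 1
251 ÷ 2 = 125 remainder 1
125 ÷ 2 = 62 remainder 1
62 ÷ 2 = 31 remainder 0
31 ÷ 2 = 15 remainder 1
15 ÷ 2 = 7 remainder 1
7 ÷ 2 = 3 remainder 1
3 ÷ 2 = 1 remainder 1
1 ÷ 2 = 0 remainder 1
Reading remainders bottom-up:
= 111110111010001


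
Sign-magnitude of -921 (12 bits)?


Sign bit: 1 (negative)
Magnitude: 921 = 01110011001
= 101110011001


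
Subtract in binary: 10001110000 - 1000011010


Align and subtract column by column (LSB to MSB, borrowing when needed):
  10001110000
- 01000011010
  -----------
  col 0: (0 - 0 borrow-in) - 0 → 0 - 0 = 0, borrow out 0
  col 1: (0 - 0 borrow-in) - 1 → borrow from next column: (0+2) - 1 = 1, borrow out 1
  col 2: (0 - 1 borrow-in) - 0 → borrow from next column: (-1+2) - 0 = 1, borrow out 1
  col 3: (0 - 1 borrow-in) - 1 → borrow from next column: (-1+2) - 1 = 0, borrow out 1
  col 4: (1 - 1 borrow-in) - 1 → borrow from next column: (0+2) - 1 = 1, borrow out 1
  col 5: (1 - 1 borrow-in) - 0 → 0 - 0 = 0, borrow out 0
  col 6: (1 - 0 borrow-in) - 0 → 1 - 0 = 1, borrow out 0
  col 7: (0 - 0 borrow-in) - 0 → 0 - 0 = 0, borrow out 0
  col 8: (0 - 0 borrow-in) - 0 → 0 - 0 = 0, borrow out 0
  col 9: (0 - 0 borrow-in) - 1 → borrow from next column: (0+2) - 1 = 1, borrow out 1
  col 10: (1 - 1 borrow-in) - 0 → 0 - 0 = 0, borrow out 0
Reading bits MSB→LSB: 01001010110
Strip leading zeros: 1001010110
= 1001010110


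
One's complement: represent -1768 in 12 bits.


Original: 011011101000
Invert all bits:
  bit 0: 0 → 1
  bit 1: 1 → 0
  bit 2: 1 → 0
  bit 3: 0 → 1
  bit 4: 1 → 0
  bit 5: 1 → 0
  bit 6: 1 → 0
  bit 7: 0 → 1
  bit 8: 1 → 0
  bit 9: 0 → 1
  bit 10: 0 → 1
  bit 11: 0 → 1
= 100100010111


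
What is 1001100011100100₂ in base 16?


Group into 4-bit nibbles: 1001100011100100
  1001 = 9
  1000 = 8
  1110 = E
  0100 = 4
= 0x98E4


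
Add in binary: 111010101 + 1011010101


Align and add column by column (LSB to MSB, carry propagating):
  00111010101
+ 01011010101
  -----------
  col 0: 1 + 1 + 0 (carry in) = 2 → bit 0, carry out 1
  col 1: 0 + 0 + 1 (carry in) = 1 → bit 1, carry out 0
  col 2: 1 + 1 + 0 (carry in) = 2 → bit 0, carry out 1
  col 3: 0 + 0 + 1 (carry in) = 1 → bit 1, carry out 0
  col 4: 1 + 1 + 0 (carry in) = 2 → bit 0, carry out 1
  col 5: 0 + 0 + 1 (carry in) = 1 → bit 1, carry out 0
  col 6: 1 + 1 + 0 (carry in) = 2 → bit 0, carry out 1
  col 7: 1 + 1 + 1 (carry in) = 3 → bit 1, carry out 1
  col 8: 1 + 0 + 1 (carry in) = 2 → bit 0, carry out 1
  col 9: 0 + 1 + 1 (carry in) = 2 → bit 0, carry out 1
  col 10: 0 + 0 + 1 (carry in) = 1 → bit 1, carry out 0
Reading bits MSB→LSB: 10010101010
Strip leading zeros: 10010101010
= 10010101010


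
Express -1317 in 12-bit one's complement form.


Original: 010100100101
Invert all bits:
  bit 0: 0 → 1
  bit 1: 1 → 0
  bit 2: 0 → 1
  bit 3: 1 → 0
  bit 4: 0 → 1
  bit 5: 0 → 1
  bit 6: 1 → 0
  bit 7: 0 → 1
  bit 8: 0 → 1
  bit 9: 1 → 0
  bit 10: 0 → 1
  bit 11: 1 → 0
= 101011011010


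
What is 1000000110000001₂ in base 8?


Group into 3-bit groups: 001000000110000001
  001 = 1
  000 = 0
  000 = 0
  110 = 6
  000 = 0
  001 = 1
= 0o100601


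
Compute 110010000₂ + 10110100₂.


Align and add column by column (LSB to MSB, carry propagating):
  0110010000
+ 0010110100
  ----------
  col 0: 0 + 0 + 0 (carry in) = 0 → bit 0, carry out 0
  col 1: 0 + 0 + 0 (carry in) = 0 → bit 0, carry out 0
  col 2: 0 + 1 + 0 (carry in) = 1 → bit 1, carry out 0
  col 3: 0 + 0 + 0 (carry in) = 0 → bit 0, carry out 0
  col 4: 1 + 1 + 0 (carry in) = 2 → bit 0, carry out 1
  col 5: 0 + 1 + 1 (carry in) = 2 → bit 0, carry out 1
  col 6: 0 + 0 + 1 (carry in) = 1 → bit 1, carry out 0
  col 7: 1 + 1 + 0 (carry in) = 2 → bit 0, carry out 1
  col 8: 1 + 0 + 1 (carry in) = 2 → bit 0, carry out 1
  col 9: 0 + 0 + 1 (carry in) = 1 → bit 1, carry out 0
Reading bits MSB→LSB: 1001000100
Strip leading zeros: 1001000100
= 1001000100


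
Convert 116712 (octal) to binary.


Each octal digit → 3 binary bits:
  1 = 001
  1 = 001
  6 = 110
  7 = 111
  1 = 001
  2 = 010
Concatenate: 001 001 110 111 001 010
= 001001110111001010


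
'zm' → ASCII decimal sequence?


String: 'zm'  (2 characters)
Per-character ASCII lookup:
  'z': lowercase starts at 97: 'z' = 97 + 25 = 122
  'm': lowercase starts at 97: 'm' = 97 + 12 = 109
= 122 109


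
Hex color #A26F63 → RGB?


Hex: #A26F63
R = A2₁₆ = 162
G = 6F₁₆ = 111
B = 63₁₆ = 99
= RGB(162, 111, 99)


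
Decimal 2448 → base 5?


Divide by 5 repeatedly:
2448 ÷ 5 = 489 remainder 3
489 ÷ 5 = 97 remainder 4
97 ÷ 5 = 19 remainder 2
19 ÷ 5 = 3 remainder 4
3 ÷ 5 = 0 remainder 3
Reading remainders bottom-up:
= 34243


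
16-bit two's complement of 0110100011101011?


Original: 0110100011101011
Step 1 - Invert all bits: 1001011100010100
Step 2 - Add 1: 1001011100010100 + 1
= 1001011100010101 (represents -26859)


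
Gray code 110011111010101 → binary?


Gray code: 110011111010101
MSB stays the same: 1
Each subsequent bit = prev_binary XOR current_gray:
  B[1] = 1 XOR 1 = 0
  B[2] = 0 XOR 0 = 0
  B[3] = 0 XOR 0 = 0
  B[4] = 0 XOR 1 = 1
  B[5] = 1 XOR 1 = 0
  B[6] = 0 XOR 1 = 1
  B[7] = 1 XOR 1 = 0
  B[8] = 0 XOR 1 = 1
  B[9] = 1 XOR 0 = 1
  B[10] = 1 XOR 1 = 0
  B[11] = 0 XOR 0 = 0
  B[12] = 0 XOR 1 = 1
  B[13] = 1 XOR 0 = 1
  B[14] = 1 XOR 1 = 0
= 100010101100110 (17766 decimal)


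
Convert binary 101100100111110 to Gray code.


Binary: 101100100111110
Gray code: G = B XOR (B >> 1)
B >> 1 = 010110010011111
101100100111110 XOR 010110010011111:
  1 XOR 0 = 1
  0 XOR 1 = 1
  1 XOR 0 = 1
  1 XOR 1 = 0
  0 XOR 1 = 1
  0 XOR 0 = 0
  1 XOR 0 = 1
  0 XOR 1 = 1
  0 XOR 0 = 0
  1 XOR 0 = 1
  1 XOR 1 = 0
  1 XOR 1 = 0
  1 XOR 1 = 0
  1 XOR 1 = 0
  0 XOR 1 = 1
= 111010110100001


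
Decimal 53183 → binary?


Divide by 2 repeatedly:
53183 ÷ 2 = 26591 remainder 1
26591 ÷ 2 = 13295 remainder 1
13295 ÷ 2 = 6647 remainder 1
6647 ÷ 2 = 3323 remainder 1
3323 ÷ 2 = 1661 remainder 1
1661 ÷ 2 = 830 remainder 1
830 ÷ 2 = 415 remainder 0
415 ÷ 2 = 207 remainder 1
207 ÷ 2 = 103 remainder 1
103 ÷ 2 = 51 remainder 1
51 ÷ 2 = 25 remainder 1
25 ÷ 2 = 12 remainder 1
12 ÷ 2 = 6 remainder 0
6 ÷ 2 = 3 remainder 0
3 ÷ 2 = 1 remainder 1
1 ÷ 2 = 0 remainder 1
Reading remainders bottom-up:
= 1100111110111111


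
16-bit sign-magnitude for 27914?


Sign bit: 0 (positive)
Magnitude: 27914 = 110110100001010
= 0110110100001010


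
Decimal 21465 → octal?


Divide by 8 repeatedly:
21465 ÷ 8 = 2683 remainder 1
2683 ÷ 8 = 335 remainder 3
335 ÷ 8 = 41 remainder 7
41 ÷ 8 = 5 remainder 1
5 ÷ 8 = 0 remainder 5
Reading remainders bottom-up:
= 0o51731


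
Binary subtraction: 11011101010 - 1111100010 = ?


Align and subtract column by column (LSB to MSB, borrowing when needed):
  11011101010
- 01111100010
  -----------
  col 0: (0 - 0 borrow-in) - 0 → 0 - 0 = 0, borrow out 0
  col 1: (1 - 0 borrow-in) - 1 → 1 - 1 = 0, borrow out 0
  col 2: (0 - 0 borrow-in) - 0 → 0 - 0 = 0, borrow out 0
  col 3: (1 - 0 borrow-in) - 0 → 1 - 0 = 1, borrow out 0
  col 4: (0 - 0 borrow-in) - 0 → 0 - 0 = 0, borrow out 0
  col 5: (1 - 0 borrow-in) - 1 → 1 - 1 = 0, borrow out 0
  col 6: (1 - 0 borrow-in) - 1 → 1 - 1 = 0, borrow out 0
  col 7: (1 - 0 borrow-in) - 1 → 1 - 1 = 0, borrow out 0
  col 8: (0 - 0 borrow-in) - 1 → borrow from next column: (0+2) - 1 = 1, borrow out 1
  col 9: (1 - 1 borrow-in) - 1 → borrow from next column: (0+2) - 1 = 1, borrow out 1
  col 10: (1 - 1 borrow-in) - 0 → 0 - 0 = 0, borrow out 0
Reading bits MSB→LSB: 01100001000
Strip leading zeros: 1100001000
= 1100001000


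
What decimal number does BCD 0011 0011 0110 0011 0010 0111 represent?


Each 4-bit group → digit:
  0011 → 3
  0011 → 3
  0110 → 6
  0011 → 3
  0010 → 2
  0111 → 7
= 336327


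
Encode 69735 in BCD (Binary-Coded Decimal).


Each digit → 4-bit binary:
  6 → 0110
  9 → 1001
  7 → 0111
  3 → 0011
  5 → 0101
= 0110 1001 0111 0011 0101


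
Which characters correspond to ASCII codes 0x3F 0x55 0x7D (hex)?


Codes (hex): 0x3F 0x55 0x7D
Per-code ASCII lookup:
  0x3F = 63  (special character) → '?'
  0x55 = 85  (range 65-90: uppercase, 85 - 65 = 20) → 'U'
  0x7D = 125  (special character) → '}'
= '?U}'


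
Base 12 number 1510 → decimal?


Positional values (base 12):
  0 × 12^0 = 0 × 1 = 0
  1 × 12^1 = 1 × 12 = 12
  5 × 12^2 = 5 × 144 = 720
  1 × 12^3 = 1 × 1728 = 1728
Sum = 0 + 12 + 720 + 1728
= 2460


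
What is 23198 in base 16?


Divide by 16 repeatedly:
23198 ÷ 16 = 1449 remainder 14 (E)
1449 ÷ 16 = 90 remainder 9 (9)
90 ÷ 16 = 5 remainder 10 (A)
5 ÷ 16 = 0 remainder 5 (5)
Reading remainders bottom-up:
= 0x5A9E


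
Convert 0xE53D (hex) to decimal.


Positional values:
Position 0: D × 16^0 = 13 × 1 = 13
Position 1: 3 × 16^1 = 3 × 16 = 48
Position 2: 5 × 16^2 = 5 × 256 = 1280
Position 3: E × 16^3 = 14 × 4096 = 57344
Sum = 13 + 48 + 1280 + 57344
= 58685


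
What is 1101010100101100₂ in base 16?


Group into 4-bit nibbles: 1101010100101100
  1101 = D
  0101 = 5
  0010 = 2
  1100 = C
= 0xD52C


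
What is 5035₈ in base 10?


Positional values:
Position 0: 5 × 8^0 = 5
Position 1: 3 × 8^1 = 24
Position 2: 0 × 8^2 = 0
Position 3: 5 × 8^3 = 2560
Sum = 5 + 24 + 0 + 2560
= 2589


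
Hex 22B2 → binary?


Each hex digit → 4 binary bits:
  2 = 0010
  2 = 0010
  B = 1011
  2 = 0010
Concatenate: 0010 0010 1011 0010
= 0010001010110010


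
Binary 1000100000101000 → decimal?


Positional values:
Bit 3: 1 × 2^3 = 8
Bit 5: 1 × 2^5 = 32
Bit 11: 1 × 2^11 = 2048
Bit 15: 1 × 2^15 = 32768
Sum = 8 + 32 + 2048 + 32768
= 34856


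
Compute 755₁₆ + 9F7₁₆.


Align and add column by column (LSB to MSB, each column mod 16 with carry):
  0755
+ 09F7
  ----
  col 0: 5(5) + 7(7) + 0 (carry in) = 12 → C(12), carry out 0
  col 1: 5(5) + F(15) + 0 (carry in) = 20 → 4(4), carry out 1
  col 2: 7(7) + 9(9) + 1 (carry in) = 17 → 1(1), carry out 1
  col 3: 0(0) + 0(0) + 1 (carry in) = 1 → 1(1), carry out 0
Reading digits MSB→LSB: 114C
Strip leading zeros: 114C
= 0x114C


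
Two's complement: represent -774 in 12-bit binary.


Original: 001100000110
Step 1 - Invert all bits: 110011111001
Step 2 - Add 1: 110011111001 + 1
= 110011111010 (represents -774)


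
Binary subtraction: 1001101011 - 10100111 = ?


Align and subtract column by column (LSB to MSB, borrowing when needed):
  1001101011
- 0010100111
  ----------
  col 0: (1 - 0 borrow-in) - 1 → 1 - 1 = 0, borrow out 0
  col 1: (1 - 0 borrow-in) - 1 → 1 - 1 = 0, borrow out 0
  col 2: (0 - 0 borrow-in) - 1 → borrow from next column: (0+2) - 1 = 1, borrow out 1
  col 3: (1 - 1 borrow-in) - 0 → 0 - 0 = 0, borrow out 0
  col 4: (0 - 0 borrow-in) - 0 → 0 - 0 = 0, borrow out 0
  col 5: (1 - 0 borrow-in) - 1 → 1 - 1 = 0, borrow out 0
  col 6: (1 - 0 borrow-in) - 0 → 1 - 0 = 1, borrow out 0
  col 7: (0 - 0 borrow-in) - 1 → borrow from next column: (0+2) - 1 = 1, borrow out 1
  col 8: (0 - 1 borrow-in) - 0 → borrow from next column: (-1+2) - 0 = 1, borrow out 1
  col 9: (1 - 1 borrow-in) - 0 → 0 - 0 = 0, borrow out 0
Reading bits MSB→LSB: 0111000100
Strip leading zeros: 111000100
= 111000100


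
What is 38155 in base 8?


Divide by 8 repeatedly:
38155 ÷ 8 = 4769 remainder 3
4769 ÷ 8 = 596 remainder 1
596 ÷ 8 = 74 remainder 4
74 ÷ 8 = 9 remainder 2
9 ÷ 8 = 1 remainder 1
1 ÷ 8 = 0 remainder 1
Reading remainders bottom-up:
= 0o112413


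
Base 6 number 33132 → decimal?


Positional values (base 6):
  2 × 6^0 = 2 × 1 = 2
  3 × 6^1 = 3 × 6 = 18
  1 × 6^2 = 1 × 36 = 36
  3 × 6^3 = 3 × 216 = 648
  3 × 6^4 = 3 × 1296 = 3888
Sum = 2 + 18 + 36 + 648 + 3888
= 4592


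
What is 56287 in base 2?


Divide by 2 repeatedly:
56287 ÷ 2 = 28143 remainder 1
28143 ÷ 2 = 14071 remainder 1
14071 ÷ 2 = 7035 remainder 1
7035 ÷ 2 = 3517 remainder 1
3517 ÷ 2 = 1758 remainder 1
1758 ÷ 2 = 879 remainder 0
879 ÷ 2 = 439 remainder 1
439 ÷ 2 = 219 remainder 1
219 ÷ 2 = 109 remainder 1
109 ÷ 2 = 54 remainder 1
54 ÷ 2 = 27 remainder 0
27 ÷ 2 = 13 remainder 1
13 ÷ 2 = 6 remainder 1
6 ÷ 2 = 3 remainder 0
3 ÷ 2 = 1 remainder 1
1 ÷ 2 = 0 remainder 1
Reading remainders bottom-up:
= 1101101111011111


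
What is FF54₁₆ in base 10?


Positional values:
Position 0: 4 × 16^0 = 4 × 1 = 4
Position 1: 5 × 16^1 = 5 × 16 = 80
Position 2: F × 16^2 = 15 × 256 = 3840
Position 3: F × 16^3 = 15 × 4096 = 61440
Sum = 4 + 80 + 3840 + 61440
= 65364


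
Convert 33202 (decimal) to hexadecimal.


Divide by 16 repeatedly:
33202 ÷ 16 = 2075 remainder 2 (2)
2075 ÷ 16 = 129 remainder 11 (B)
129 ÷ 16 = 8 remainder 1 (1)
8 ÷ 16 = 0 remainder 8 (8)
Reading remainders bottom-up:
= 0x81B2


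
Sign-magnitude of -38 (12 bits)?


Sign bit: 1 (negative)
Magnitude: 38 = 00000100110
= 100000100110


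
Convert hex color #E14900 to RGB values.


Hex: #E14900
R = E1₁₆ = 225
G = 49₁₆ = 73
B = 00₁₆ = 0
= RGB(225, 73, 0)


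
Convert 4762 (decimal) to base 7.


Divide by 7 repeatedly:
4762 ÷ 7 = 680 remainder 2
680 ÷ 7 = 97 remainder 1
97 ÷ 7 = 13 remainder 6
13 ÷ 7 = 1 remainder 6
1 ÷ 7 = 0 remainder 1
Reading remainders bottom-up:
= 16612


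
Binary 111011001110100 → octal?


Group into 3-bit groups: 111011001110100
  111 = 7
  011 = 3
  001 = 1
  110 = 6
  100 = 4
= 0o73164


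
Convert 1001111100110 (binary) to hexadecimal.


Group into 4-bit nibbles: 0001001111100110
  0001 = 1
  0011 = 3
  1110 = E
  0110 = 6
= 0x13E6


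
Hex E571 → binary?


Each hex digit → 4 binary bits:
  E = 1110
  5 = 0101
  7 = 0111
  1 = 0001
Concatenate: 1110 0101 0111 0001
= 1110010101110001


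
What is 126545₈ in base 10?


Positional values:
Position 0: 5 × 8^0 = 5
Position 1: 4 × 8^1 = 32
Position 2: 5 × 8^2 = 320
Position 3: 6 × 8^3 = 3072
Position 4: 2 × 8^4 = 8192
Position 5: 1 × 8^5 = 32768
Sum = 5 + 32 + 320 + 3072 + 8192 + 32768
= 44389


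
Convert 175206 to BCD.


Each digit → 4-bit binary:
  1 → 0001
  7 → 0111
  5 → 0101
  2 → 0010
  0 → 0000
  6 → 0110
= 0001 0111 0101 0010 0000 0110


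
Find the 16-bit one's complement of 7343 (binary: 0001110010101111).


Original: 0001110010101111
Invert all bits:
  bit 0: 0 → 1
  bit 1: 0 → 1
  bit 2: 0 → 1
  bit 3: 1 → 0
  bit 4: 1 → 0
  bit 5: 1 → 0
  bit 6: 0 → 1
  bit 7: 0 → 1
  bit 8: 1 → 0
  bit 9: 0 → 1
  bit 10: 1 → 0
  bit 11: 0 → 1
  bit 12: 1 → 0
  bit 13: 1 → 0
  bit 14: 1 → 0
  bit 15: 1 → 0
= 1110001101010000
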